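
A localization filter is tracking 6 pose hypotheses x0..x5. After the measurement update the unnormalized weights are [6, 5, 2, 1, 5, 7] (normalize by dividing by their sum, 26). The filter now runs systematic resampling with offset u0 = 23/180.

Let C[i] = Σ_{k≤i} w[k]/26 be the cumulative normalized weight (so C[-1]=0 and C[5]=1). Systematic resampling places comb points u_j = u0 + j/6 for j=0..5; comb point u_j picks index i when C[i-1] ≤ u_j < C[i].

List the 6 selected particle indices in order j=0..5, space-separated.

C = [3/13, 11/26, 1/2, 7/13, 19/26, 1]
j=0: u_0=23/180 ∈ [0, 3/13) → index 0
j=1: u_1=53/180 ∈ [3/13, 11/26) → index 1
j=2: u_2=83/180 ∈ [11/26, 1/2) → index 2
j=3: u_3=113/180 ∈ [7/13, 19/26) → index 4
j=4: u_4=143/180 ∈ [19/26, 1) → index 5
j=5: u_5=173/180 ∈ [19/26, 1) → index 5

0 1 2 4 5 5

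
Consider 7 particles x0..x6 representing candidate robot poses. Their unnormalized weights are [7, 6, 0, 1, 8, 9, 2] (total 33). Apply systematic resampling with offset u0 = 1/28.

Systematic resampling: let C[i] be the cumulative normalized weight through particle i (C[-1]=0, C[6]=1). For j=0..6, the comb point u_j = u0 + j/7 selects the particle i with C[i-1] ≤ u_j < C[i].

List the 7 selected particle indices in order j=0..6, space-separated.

0 0 1 4 4 5 5

C = [7/33, 13/33, 13/33, 14/33, 2/3, 31/33, 1]
j=0: u_0=1/28 ∈ [0, 7/33) → index 0
j=1: u_1=5/28 ∈ [0, 7/33) → index 0
j=2: u_2=9/28 ∈ [7/33, 13/33) → index 1
j=3: u_3=13/28 ∈ [14/33, 2/3) → index 4
j=4: u_4=17/28 ∈ [14/33, 2/3) → index 4
j=5: u_5=3/4 ∈ [2/3, 31/33) → index 5
j=6: u_6=25/28 ∈ [2/3, 31/33) → index 5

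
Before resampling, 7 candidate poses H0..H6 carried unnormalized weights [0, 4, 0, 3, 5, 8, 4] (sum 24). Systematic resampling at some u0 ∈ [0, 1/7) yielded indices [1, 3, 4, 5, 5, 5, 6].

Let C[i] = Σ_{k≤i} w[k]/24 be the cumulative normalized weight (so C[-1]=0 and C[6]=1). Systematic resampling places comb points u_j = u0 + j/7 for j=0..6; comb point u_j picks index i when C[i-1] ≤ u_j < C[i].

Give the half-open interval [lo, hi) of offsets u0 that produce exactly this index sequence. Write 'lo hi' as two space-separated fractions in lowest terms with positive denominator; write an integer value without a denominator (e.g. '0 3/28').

C = [0, 1/6, 1/6, 7/24, 1/2, 5/6, 1]
j=0 picked index 1: u0 ∈ [0, 1/6)
j=1 picked index 3: u0 ∈ [1/42, 25/168)
j=2 picked index 4: u0 ∈ [1/168, 3/14)
j=3 picked index 5: u0 ∈ [1/14, 17/42)
j=4 picked index 5: u0 ∈ [-1/14, 11/42)
j=5 picked index 5: u0 ∈ [-3/14, 5/42)
j=6 picked index 6: u0 ∈ [-1/42, 1/7)
intersection: [1/14, 5/42)

1/14 5/42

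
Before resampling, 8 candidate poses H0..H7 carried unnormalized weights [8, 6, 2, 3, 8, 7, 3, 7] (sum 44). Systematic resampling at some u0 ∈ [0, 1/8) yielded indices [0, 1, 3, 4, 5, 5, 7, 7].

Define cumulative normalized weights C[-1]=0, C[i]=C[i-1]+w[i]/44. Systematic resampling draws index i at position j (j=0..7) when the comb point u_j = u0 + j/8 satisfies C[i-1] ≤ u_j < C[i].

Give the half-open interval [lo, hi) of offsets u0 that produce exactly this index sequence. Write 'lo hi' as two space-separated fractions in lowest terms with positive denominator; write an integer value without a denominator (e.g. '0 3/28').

C = [2/11, 7/22, 4/11, 19/44, 27/44, 17/22, 37/44, 1]
j=0 picked index 0: u0 ∈ [0, 2/11)
j=1 picked index 1: u0 ∈ [5/88, 17/88)
j=2 picked index 3: u0 ∈ [5/44, 2/11)
j=3 picked index 4: u0 ∈ [5/88, 21/88)
j=4 picked index 5: u0 ∈ [5/44, 3/11)
j=5 picked index 5: u0 ∈ [-1/88, 13/88)
j=6 picked index 7: u0 ∈ [1/11, 1/4)
j=7 picked index 7: u0 ∈ [-3/88, 1/8)
intersection: [5/44, 1/8)

5/44 1/8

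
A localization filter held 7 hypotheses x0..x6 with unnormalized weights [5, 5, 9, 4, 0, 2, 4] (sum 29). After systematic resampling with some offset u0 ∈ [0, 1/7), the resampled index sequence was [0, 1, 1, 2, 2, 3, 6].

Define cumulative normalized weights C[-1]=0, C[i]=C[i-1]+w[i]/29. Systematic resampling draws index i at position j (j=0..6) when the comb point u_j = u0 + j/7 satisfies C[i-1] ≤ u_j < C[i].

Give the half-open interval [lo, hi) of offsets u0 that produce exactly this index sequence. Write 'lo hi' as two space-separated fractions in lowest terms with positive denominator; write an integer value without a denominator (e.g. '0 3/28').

C = [5/29, 10/29, 19/29, 23/29, 23/29, 25/29, 1]
j=0 picked index 0: u0 ∈ [0, 5/29)
j=1 picked index 1: u0 ∈ [6/203, 41/203)
j=2 picked index 1: u0 ∈ [-23/203, 12/203)
j=3 picked index 2: u0 ∈ [-17/203, 46/203)
j=4 picked index 2: u0 ∈ [-46/203, 17/203)
j=5 picked index 3: u0 ∈ [-12/203, 16/203)
j=6 picked index 6: u0 ∈ [1/203, 1/7)
intersection: [6/203, 12/203)

6/203 12/203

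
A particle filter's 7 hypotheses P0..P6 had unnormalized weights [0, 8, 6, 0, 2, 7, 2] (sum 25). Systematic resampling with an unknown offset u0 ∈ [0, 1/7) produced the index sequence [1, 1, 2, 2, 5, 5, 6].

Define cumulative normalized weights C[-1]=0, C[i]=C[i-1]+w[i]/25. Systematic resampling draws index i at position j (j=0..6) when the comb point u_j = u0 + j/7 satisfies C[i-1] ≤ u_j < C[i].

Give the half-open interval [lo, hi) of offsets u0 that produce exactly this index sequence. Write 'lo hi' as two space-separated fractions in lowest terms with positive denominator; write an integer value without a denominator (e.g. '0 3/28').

C = [0, 8/25, 14/25, 14/25, 16/25, 23/25, 1]
j=0 picked index 1: u0 ∈ [0, 8/25)
j=1 picked index 1: u0 ∈ [-1/7, 31/175)
j=2 picked index 2: u0 ∈ [6/175, 48/175)
j=3 picked index 2: u0 ∈ [-19/175, 23/175)
j=4 picked index 5: u0 ∈ [12/175, 61/175)
j=5 picked index 5: u0 ∈ [-13/175, 36/175)
j=6 picked index 6: u0 ∈ [11/175, 1/7)
intersection: [12/175, 23/175)

12/175 23/175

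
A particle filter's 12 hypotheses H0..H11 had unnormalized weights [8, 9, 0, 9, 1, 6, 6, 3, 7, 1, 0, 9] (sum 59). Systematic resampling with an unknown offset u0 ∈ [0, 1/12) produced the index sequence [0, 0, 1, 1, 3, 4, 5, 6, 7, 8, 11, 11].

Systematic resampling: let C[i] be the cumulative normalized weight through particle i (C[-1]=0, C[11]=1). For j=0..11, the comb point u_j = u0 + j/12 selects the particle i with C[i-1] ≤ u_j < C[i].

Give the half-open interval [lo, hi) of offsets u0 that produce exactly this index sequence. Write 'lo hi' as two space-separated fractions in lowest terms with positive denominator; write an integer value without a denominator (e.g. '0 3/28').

C = [8/59, 17/59, 17/59, 26/59, 27/59, 33/59, 39/59, 42/59, 49/59, 50/59, 50/59, 1]
j=0 picked index 0: u0 ∈ [0, 8/59)
j=1 picked index 0: u0 ∈ [-1/12, 37/708)
j=2 picked index 1: u0 ∈ [-11/354, 43/354)
j=3 picked index 1: u0 ∈ [-27/236, 9/236)
j=4 picked index 3: u0 ∈ [-8/177, 19/177)
j=5 picked index 4: u0 ∈ [17/708, 29/708)
j=6 picked index 5: u0 ∈ [-5/118, 7/118)
j=7 picked index 6: u0 ∈ [-17/708, 55/708)
j=8 picked index 7: u0 ∈ [-1/177, 8/177)
j=9 picked index 8: u0 ∈ [-9/236, 19/236)
j=10 picked index 11: u0 ∈ [5/354, 1/6)
j=11 picked index 11: u0 ∈ [-49/708, 1/12)
intersection: [17/708, 9/236)

17/708 9/236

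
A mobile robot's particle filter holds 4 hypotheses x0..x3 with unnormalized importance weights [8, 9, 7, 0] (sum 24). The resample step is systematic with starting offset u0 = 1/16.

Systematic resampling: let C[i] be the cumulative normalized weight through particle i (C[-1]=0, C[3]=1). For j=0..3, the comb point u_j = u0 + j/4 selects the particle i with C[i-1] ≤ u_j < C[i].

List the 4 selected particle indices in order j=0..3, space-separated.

0 0 1 2

C = [1/3, 17/24, 1, 1]
j=0: u_0=1/16 ∈ [0, 1/3) → index 0
j=1: u_1=5/16 ∈ [0, 1/3) → index 0
j=2: u_2=9/16 ∈ [1/3, 17/24) → index 1
j=3: u_3=13/16 ∈ [17/24, 1) → index 2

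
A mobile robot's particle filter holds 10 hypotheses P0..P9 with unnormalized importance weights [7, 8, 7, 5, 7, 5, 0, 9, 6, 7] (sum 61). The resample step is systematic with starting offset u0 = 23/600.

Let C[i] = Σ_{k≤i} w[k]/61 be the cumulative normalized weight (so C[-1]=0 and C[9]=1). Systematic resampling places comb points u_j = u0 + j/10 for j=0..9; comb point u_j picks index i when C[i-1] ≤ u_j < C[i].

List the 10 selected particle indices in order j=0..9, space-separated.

C = [7/61, 15/61, 22/61, 27/61, 34/61, 39/61, 39/61, 48/61, 54/61, 1]
j=0: u_0=23/600 ∈ [0, 7/61) → index 0
j=1: u_1=83/600 ∈ [7/61, 15/61) → index 1
j=2: u_2=143/600 ∈ [7/61, 15/61) → index 1
j=3: u_3=203/600 ∈ [15/61, 22/61) → index 2
j=4: u_4=263/600 ∈ [22/61, 27/61) → index 3
j=5: u_5=323/600 ∈ [27/61, 34/61) → index 4
j=6: u_6=383/600 ∈ [34/61, 39/61) → index 5
j=7: u_7=443/600 ∈ [39/61, 48/61) → index 7
j=8: u_8=503/600 ∈ [48/61, 54/61) → index 8
j=9: u_9=563/600 ∈ [54/61, 1) → index 9

0 1 1 2 3 4 5 7 8 9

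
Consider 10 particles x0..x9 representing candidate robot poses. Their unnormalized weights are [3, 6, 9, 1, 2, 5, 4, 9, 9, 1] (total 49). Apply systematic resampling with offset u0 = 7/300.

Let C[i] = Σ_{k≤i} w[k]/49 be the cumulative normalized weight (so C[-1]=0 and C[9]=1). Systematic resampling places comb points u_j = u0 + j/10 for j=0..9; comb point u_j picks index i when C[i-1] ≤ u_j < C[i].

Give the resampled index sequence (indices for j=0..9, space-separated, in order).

C = [3/49, 9/49, 18/49, 19/49, 3/7, 26/49, 30/49, 39/49, 48/49, 1]
j=0: u_0=7/300 ∈ [0, 3/49) → index 0
j=1: u_1=37/300 ∈ [3/49, 9/49) → index 1
j=2: u_2=67/300 ∈ [9/49, 18/49) → index 2
j=3: u_3=97/300 ∈ [9/49, 18/49) → index 2
j=4: u_4=127/300 ∈ [19/49, 3/7) → index 4
j=5: u_5=157/300 ∈ [3/7, 26/49) → index 5
j=6: u_6=187/300 ∈ [30/49, 39/49) → index 7
j=7: u_7=217/300 ∈ [30/49, 39/49) → index 7
j=8: u_8=247/300 ∈ [39/49, 48/49) → index 8
j=9: u_9=277/300 ∈ [39/49, 48/49) → index 8

0 1 2 2 4 5 7 7 8 8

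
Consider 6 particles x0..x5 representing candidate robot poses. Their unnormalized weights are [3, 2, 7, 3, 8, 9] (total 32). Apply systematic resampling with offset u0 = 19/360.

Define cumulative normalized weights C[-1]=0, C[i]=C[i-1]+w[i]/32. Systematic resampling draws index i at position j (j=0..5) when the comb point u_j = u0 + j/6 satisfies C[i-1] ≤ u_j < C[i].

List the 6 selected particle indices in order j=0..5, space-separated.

0 2 3 4 5 5

C = [3/32, 5/32, 3/8, 15/32, 23/32, 1]
j=0: u_0=19/360 ∈ [0, 3/32) → index 0
j=1: u_1=79/360 ∈ [5/32, 3/8) → index 2
j=2: u_2=139/360 ∈ [3/8, 15/32) → index 3
j=3: u_3=199/360 ∈ [15/32, 23/32) → index 4
j=4: u_4=259/360 ∈ [23/32, 1) → index 5
j=5: u_5=319/360 ∈ [23/32, 1) → index 5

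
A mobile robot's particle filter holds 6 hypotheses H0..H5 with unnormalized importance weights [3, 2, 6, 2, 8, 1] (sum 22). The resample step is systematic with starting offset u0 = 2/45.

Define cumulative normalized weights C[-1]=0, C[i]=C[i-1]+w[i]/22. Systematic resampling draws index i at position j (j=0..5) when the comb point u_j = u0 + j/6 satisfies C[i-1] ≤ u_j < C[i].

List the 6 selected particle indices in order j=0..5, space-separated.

0 1 2 3 4 4

C = [3/22, 5/22, 1/2, 13/22, 21/22, 1]
j=0: u_0=2/45 ∈ [0, 3/22) → index 0
j=1: u_1=19/90 ∈ [3/22, 5/22) → index 1
j=2: u_2=17/45 ∈ [5/22, 1/2) → index 2
j=3: u_3=49/90 ∈ [1/2, 13/22) → index 3
j=4: u_4=32/45 ∈ [13/22, 21/22) → index 4
j=5: u_5=79/90 ∈ [13/22, 21/22) → index 4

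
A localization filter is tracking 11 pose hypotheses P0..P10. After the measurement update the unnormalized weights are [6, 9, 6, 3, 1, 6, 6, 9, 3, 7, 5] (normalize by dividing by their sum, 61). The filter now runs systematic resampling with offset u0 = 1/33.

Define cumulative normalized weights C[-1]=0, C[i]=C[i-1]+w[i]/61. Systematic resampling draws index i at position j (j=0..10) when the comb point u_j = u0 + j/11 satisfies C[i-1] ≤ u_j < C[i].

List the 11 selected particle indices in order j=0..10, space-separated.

0 1 1 2 4 5 6 7 8 9 10

C = [6/61, 15/61, 21/61, 24/61, 25/61, 31/61, 37/61, 46/61, 49/61, 56/61, 1]
j=0: u_0=1/33 ∈ [0, 6/61) → index 0
j=1: u_1=4/33 ∈ [6/61, 15/61) → index 1
j=2: u_2=7/33 ∈ [6/61, 15/61) → index 1
j=3: u_3=10/33 ∈ [15/61, 21/61) → index 2
j=4: u_4=13/33 ∈ [24/61, 25/61) → index 4
j=5: u_5=16/33 ∈ [25/61, 31/61) → index 5
j=6: u_6=19/33 ∈ [31/61, 37/61) → index 6
j=7: u_7=2/3 ∈ [37/61, 46/61) → index 7
j=8: u_8=25/33 ∈ [46/61, 49/61) → index 8
j=9: u_9=28/33 ∈ [49/61, 56/61) → index 9
j=10: u_10=31/33 ∈ [56/61, 1) → index 10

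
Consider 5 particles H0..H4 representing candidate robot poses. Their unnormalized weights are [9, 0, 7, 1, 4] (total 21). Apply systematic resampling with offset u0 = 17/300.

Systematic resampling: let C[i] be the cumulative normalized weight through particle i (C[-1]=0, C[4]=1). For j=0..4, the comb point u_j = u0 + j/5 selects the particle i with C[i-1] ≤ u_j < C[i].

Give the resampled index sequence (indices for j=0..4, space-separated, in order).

C = [3/7, 3/7, 16/21, 17/21, 1]
j=0: u_0=17/300 ∈ [0, 3/7) → index 0
j=1: u_1=77/300 ∈ [0, 3/7) → index 0
j=2: u_2=137/300 ∈ [3/7, 16/21) → index 2
j=3: u_3=197/300 ∈ [3/7, 16/21) → index 2
j=4: u_4=257/300 ∈ [17/21, 1) → index 4

0 0 2 2 4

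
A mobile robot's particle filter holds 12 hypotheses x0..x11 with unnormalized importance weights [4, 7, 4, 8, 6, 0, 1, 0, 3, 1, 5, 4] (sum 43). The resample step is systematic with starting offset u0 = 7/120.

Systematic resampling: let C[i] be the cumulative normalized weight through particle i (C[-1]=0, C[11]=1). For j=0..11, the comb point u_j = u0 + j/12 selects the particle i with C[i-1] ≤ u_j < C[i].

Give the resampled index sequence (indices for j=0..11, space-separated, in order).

C = [4/43, 11/43, 15/43, 23/43, 29/43, 29/43, 30/43, 30/43, 33/43, 34/43, 39/43, 1]
j=0: u_0=7/120 ∈ [0, 4/43) → index 0
j=1: u_1=17/120 ∈ [4/43, 11/43) → index 1
j=2: u_2=9/40 ∈ [4/43, 11/43) → index 1
j=3: u_3=37/120 ∈ [11/43, 15/43) → index 2
j=4: u_4=47/120 ∈ [15/43, 23/43) → index 3
j=5: u_5=19/40 ∈ [15/43, 23/43) → index 3
j=6: u_6=67/120 ∈ [23/43, 29/43) → index 4
j=7: u_7=77/120 ∈ [23/43, 29/43) → index 4
j=8: u_8=29/40 ∈ [30/43, 33/43) → index 8
j=9: u_9=97/120 ∈ [34/43, 39/43) → index 10
j=10: u_10=107/120 ∈ [34/43, 39/43) → index 10
j=11: u_11=39/40 ∈ [39/43, 1) → index 11

0 1 1 2 3 3 4 4 8 10 10 11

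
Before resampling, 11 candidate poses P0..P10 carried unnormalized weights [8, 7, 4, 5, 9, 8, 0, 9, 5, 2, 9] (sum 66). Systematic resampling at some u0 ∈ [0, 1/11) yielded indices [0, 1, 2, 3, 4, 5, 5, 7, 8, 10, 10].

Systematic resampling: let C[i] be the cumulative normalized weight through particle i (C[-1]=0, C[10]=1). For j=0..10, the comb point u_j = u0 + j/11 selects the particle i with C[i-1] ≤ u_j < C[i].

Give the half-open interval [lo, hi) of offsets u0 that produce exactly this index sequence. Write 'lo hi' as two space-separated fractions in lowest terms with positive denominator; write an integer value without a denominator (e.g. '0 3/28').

1/22 5/66

C = [4/33, 5/22, 19/66, 4/11, 1/2, 41/66, 41/66, 25/33, 5/6, 19/22, 1]
j=0 picked index 0: u0 ∈ [0, 4/33)
j=1 picked index 1: u0 ∈ [1/33, 3/22)
j=2 picked index 2: u0 ∈ [1/22, 7/66)
j=3 picked index 3: u0 ∈ [1/66, 1/11)
j=4 picked index 4: u0 ∈ [0, 3/22)
j=5 picked index 5: u0 ∈ [1/22, 1/6)
j=6 picked index 5: u0 ∈ [-1/22, 5/66)
j=7 picked index 7: u0 ∈ [-1/66, 4/33)
j=8 picked index 8: u0 ∈ [1/33, 7/66)
j=9 picked index 10: u0 ∈ [1/22, 2/11)
j=10 picked index 10: u0 ∈ [-1/22, 1/11)
intersection: [1/22, 5/66)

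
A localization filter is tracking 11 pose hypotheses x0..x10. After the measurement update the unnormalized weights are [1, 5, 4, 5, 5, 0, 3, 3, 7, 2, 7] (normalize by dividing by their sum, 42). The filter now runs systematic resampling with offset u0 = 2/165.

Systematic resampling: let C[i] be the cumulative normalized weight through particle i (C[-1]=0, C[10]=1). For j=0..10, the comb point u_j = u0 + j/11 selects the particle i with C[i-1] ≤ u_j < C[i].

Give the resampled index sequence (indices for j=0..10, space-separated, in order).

0 1 2 3 4 4 7 8 8 9 10

C = [1/42, 1/7, 5/21, 5/14, 10/21, 10/21, 23/42, 13/21, 11/14, 5/6, 1]
j=0: u_0=2/165 ∈ [0, 1/42) → index 0
j=1: u_1=17/165 ∈ [1/42, 1/7) → index 1
j=2: u_2=32/165 ∈ [1/7, 5/21) → index 2
j=3: u_3=47/165 ∈ [5/21, 5/14) → index 3
j=4: u_4=62/165 ∈ [5/14, 10/21) → index 4
j=5: u_5=7/15 ∈ [5/14, 10/21) → index 4
j=6: u_6=92/165 ∈ [23/42, 13/21) → index 7
j=7: u_7=107/165 ∈ [13/21, 11/14) → index 8
j=8: u_8=122/165 ∈ [13/21, 11/14) → index 8
j=9: u_9=137/165 ∈ [11/14, 5/6) → index 9
j=10: u_10=152/165 ∈ [5/6, 1) → index 10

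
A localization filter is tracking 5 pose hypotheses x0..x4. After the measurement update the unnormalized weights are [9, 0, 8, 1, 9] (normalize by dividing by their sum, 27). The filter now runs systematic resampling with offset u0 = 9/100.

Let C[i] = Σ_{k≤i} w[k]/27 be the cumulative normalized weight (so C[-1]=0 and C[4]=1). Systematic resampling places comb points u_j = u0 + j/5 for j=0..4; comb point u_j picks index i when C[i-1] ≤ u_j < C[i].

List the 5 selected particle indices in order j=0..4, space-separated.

0 0 2 4 4

C = [1/3, 1/3, 17/27, 2/3, 1]
j=0: u_0=9/100 ∈ [0, 1/3) → index 0
j=1: u_1=29/100 ∈ [0, 1/3) → index 0
j=2: u_2=49/100 ∈ [1/3, 17/27) → index 2
j=3: u_3=69/100 ∈ [2/3, 1) → index 4
j=4: u_4=89/100 ∈ [2/3, 1) → index 4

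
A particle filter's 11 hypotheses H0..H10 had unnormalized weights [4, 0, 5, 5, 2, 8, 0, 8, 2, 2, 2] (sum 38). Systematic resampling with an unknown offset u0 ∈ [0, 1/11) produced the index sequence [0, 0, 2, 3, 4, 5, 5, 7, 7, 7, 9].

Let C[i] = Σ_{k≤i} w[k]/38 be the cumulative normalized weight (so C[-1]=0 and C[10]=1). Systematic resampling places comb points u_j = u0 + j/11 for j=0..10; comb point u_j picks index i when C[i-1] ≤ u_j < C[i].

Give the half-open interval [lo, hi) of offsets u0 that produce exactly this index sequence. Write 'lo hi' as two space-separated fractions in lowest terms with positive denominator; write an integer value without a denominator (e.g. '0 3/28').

1/209 3/209

C = [2/19, 2/19, 9/38, 7/19, 8/19, 12/19, 12/19, 16/19, 17/19, 18/19, 1]
j=0 picked index 0: u0 ∈ [0, 2/19)
j=1 picked index 0: u0 ∈ [-1/11, 3/209)
j=2 picked index 2: u0 ∈ [-16/209, 23/418)
j=3 picked index 3: u0 ∈ [-15/418, 20/209)
j=4 picked index 4: u0 ∈ [1/209, 12/209)
j=5 picked index 5: u0 ∈ [-7/209, 37/209)
j=6 picked index 5: u0 ∈ [-26/209, 18/209)
j=7 picked index 7: u0 ∈ [-1/209, 43/209)
j=8 picked index 7: u0 ∈ [-20/209, 24/209)
j=9 picked index 7: u0 ∈ [-39/209, 5/209)
j=10 picked index 9: u0 ∈ [-3/209, 8/209)
intersection: [1/209, 3/209)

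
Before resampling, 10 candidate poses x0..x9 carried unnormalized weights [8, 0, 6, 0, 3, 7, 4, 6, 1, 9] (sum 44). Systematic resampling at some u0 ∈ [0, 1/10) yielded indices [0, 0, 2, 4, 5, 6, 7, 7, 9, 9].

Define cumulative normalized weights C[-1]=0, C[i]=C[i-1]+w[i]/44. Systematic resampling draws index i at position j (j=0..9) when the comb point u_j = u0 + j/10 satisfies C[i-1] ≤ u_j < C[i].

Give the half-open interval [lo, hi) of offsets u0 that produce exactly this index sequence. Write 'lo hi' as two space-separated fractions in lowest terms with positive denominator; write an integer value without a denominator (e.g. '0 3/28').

1/22 4/55

C = [2/11, 2/11, 7/22, 7/22, 17/44, 6/11, 7/11, 17/22, 35/44, 1]
j=0 picked index 0: u0 ∈ [0, 2/11)
j=1 picked index 0: u0 ∈ [-1/10, 9/110)
j=2 picked index 2: u0 ∈ [-1/55, 13/110)
j=3 picked index 4: u0 ∈ [1/55, 19/220)
j=4 picked index 5: u0 ∈ [-3/220, 8/55)
j=5 picked index 6: u0 ∈ [1/22, 3/22)
j=6 picked index 7: u0 ∈ [2/55, 19/110)
j=7 picked index 7: u0 ∈ [-7/110, 4/55)
j=8 picked index 9: u0 ∈ [-1/220, 1/5)
j=9 picked index 9: u0 ∈ [-23/220, 1/10)
intersection: [1/22, 4/55)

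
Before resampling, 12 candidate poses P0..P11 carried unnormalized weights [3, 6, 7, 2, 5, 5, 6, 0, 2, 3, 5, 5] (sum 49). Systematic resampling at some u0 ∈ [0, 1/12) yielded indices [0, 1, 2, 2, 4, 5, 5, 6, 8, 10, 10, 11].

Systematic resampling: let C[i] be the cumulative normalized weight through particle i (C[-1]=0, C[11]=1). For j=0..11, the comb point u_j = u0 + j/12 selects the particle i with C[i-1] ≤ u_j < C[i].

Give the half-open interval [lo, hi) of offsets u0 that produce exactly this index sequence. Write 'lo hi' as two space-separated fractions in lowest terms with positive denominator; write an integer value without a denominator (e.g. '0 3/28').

31/588 3/49

C = [3/49, 9/49, 16/49, 18/49, 23/49, 4/7, 34/49, 34/49, 36/49, 39/49, 44/49, 1]
j=0 picked index 0: u0 ∈ [0, 3/49)
j=1 picked index 1: u0 ∈ [-13/588, 59/588)
j=2 picked index 2: u0 ∈ [5/294, 47/294)
j=3 picked index 2: u0 ∈ [-13/196, 15/196)
j=4 picked index 4: u0 ∈ [5/147, 20/147)
j=5 picked index 5: u0 ∈ [31/588, 13/84)
j=6 picked index 5: u0 ∈ [-3/98, 1/14)
j=7 picked index 6: u0 ∈ [-1/84, 65/588)
j=8 picked index 8: u0 ∈ [4/147, 10/147)
j=9 picked index 10: u0 ∈ [9/196, 29/196)
j=10 picked index 10: u0 ∈ [-11/294, 19/294)
j=11 picked index 11: u0 ∈ [-11/588, 1/12)
intersection: [31/588, 3/49)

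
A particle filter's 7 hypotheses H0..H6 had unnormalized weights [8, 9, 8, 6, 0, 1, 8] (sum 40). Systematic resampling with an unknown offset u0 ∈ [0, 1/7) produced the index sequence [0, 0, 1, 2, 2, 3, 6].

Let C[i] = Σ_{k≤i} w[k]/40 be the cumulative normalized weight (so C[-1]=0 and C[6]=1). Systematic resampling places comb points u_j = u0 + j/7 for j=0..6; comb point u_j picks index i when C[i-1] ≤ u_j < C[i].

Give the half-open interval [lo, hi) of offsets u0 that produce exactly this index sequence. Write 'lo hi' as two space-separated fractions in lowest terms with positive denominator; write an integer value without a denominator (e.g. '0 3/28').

0 3/56

C = [1/5, 17/40, 5/8, 31/40, 31/40, 4/5, 1]
j=0 picked index 0: u0 ∈ [0, 1/5)
j=1 picked index 0: u0 ∈ [-1/7, 2/35)
j=2 picked index 1: u0 ∈ [-3/35, 39/280)
j=3 picked index 2: u0 ∈ [-1/280, 11/56)
j=4 picked index 2: u0 ∈ [-41/280, 3/56)
j=5 picked index 3: u0 ∈ [-5/56, 17/280)
j=6 picked index 6: u0 ∈ [-2/35, 1/7)
intersection: [0, 3/56)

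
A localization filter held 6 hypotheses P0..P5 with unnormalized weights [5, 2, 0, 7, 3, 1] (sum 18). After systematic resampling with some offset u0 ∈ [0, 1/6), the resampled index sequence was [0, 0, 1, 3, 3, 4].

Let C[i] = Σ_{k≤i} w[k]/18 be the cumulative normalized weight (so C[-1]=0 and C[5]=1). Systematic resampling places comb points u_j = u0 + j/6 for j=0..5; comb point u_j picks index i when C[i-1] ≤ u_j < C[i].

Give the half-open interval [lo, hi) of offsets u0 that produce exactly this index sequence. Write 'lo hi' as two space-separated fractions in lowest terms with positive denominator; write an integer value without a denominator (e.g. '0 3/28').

C = [5/18, 7/18, 7/18, 7/9, 17/18, 1]
j=0 picked index 0: u0 ∈ [0, 5/18)
j=1 picked index 0: u0 ∈ [-1/6, 1/9)
j=2 picked index 1: u0 ∈ [-1/18, 1/18)
j=3 picked index 3: u0 ∈ [-1/9, 5/18)
j=4 picked index 3: u0 ∈ [-5/18, 1/9)
j=5 picked index 4: u0 ∈ [-1/18, 1/9)
intersection: [0, 1/18)

0 1/18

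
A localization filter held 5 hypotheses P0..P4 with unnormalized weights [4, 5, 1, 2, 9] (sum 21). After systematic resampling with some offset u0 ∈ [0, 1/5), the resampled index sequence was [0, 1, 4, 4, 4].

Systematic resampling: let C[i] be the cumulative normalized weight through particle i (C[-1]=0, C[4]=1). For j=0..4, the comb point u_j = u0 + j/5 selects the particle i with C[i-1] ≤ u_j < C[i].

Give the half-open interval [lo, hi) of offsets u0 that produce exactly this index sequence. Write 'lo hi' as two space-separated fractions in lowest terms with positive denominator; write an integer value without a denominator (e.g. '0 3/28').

6/35 4/21

C = [4/21, 3/7, 10/21, 4/7, 1]
j=0 picked index 0: u0 ∈ [0, 4/21)
j=1 picked index 1: u0 ∈ [-1/105, 8/35)
j=2 picked index 4: u0 ∈ [6/35, 3/5)
j=3 picked index 4: u0 ∈ [-1/35, 2/5)
j=4 picked index 4: u0 ∈ [-8/35, 1/5)
intersection: [6/35, 4/21)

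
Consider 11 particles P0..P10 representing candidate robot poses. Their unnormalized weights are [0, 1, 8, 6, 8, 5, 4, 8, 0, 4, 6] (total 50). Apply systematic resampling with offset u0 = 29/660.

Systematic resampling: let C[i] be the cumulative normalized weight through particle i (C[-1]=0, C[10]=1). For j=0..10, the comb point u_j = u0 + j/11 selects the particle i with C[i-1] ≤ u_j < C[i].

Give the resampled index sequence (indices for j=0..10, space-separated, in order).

2 2 3 4 4 5 6 7 7 9 10

C = [0, 1/50, 9/50, 3/10, 23/50, 14/25, 16/25, 4/5, 4/5, 22/25, 1]
j=0: u_0=29/660 ∈ [1/50, 9/50) → index 2
j=1: u_1=89/660 ∈ [1/50, 9/50) → index 2
j=2: u_2=149/660 ∈ [9/50, 3/10) → index 3
j=3: u_3=19/60 ∈ [3/10, 23/50) → index 4
j=4: u_4=269/660 ∈ [3/10, 23/50) → index 4
j=5: u_5=329/660 ∈ [23/50, 14/25) → index 5
j=6: u_6=389/660 ∈ [14/25, 16/25) → index 6
j=7: u_7=449/660 ∈ [16/25, 4/5) → index 7
j=8: u_8=509/660 ∈ [16/25, 4/5) → index 7
j=9: u_9=569/660 ∈ [4/5, 22/25) → index 9
j=10: u_10=629/660 ∈ [22/25, 1) → index 10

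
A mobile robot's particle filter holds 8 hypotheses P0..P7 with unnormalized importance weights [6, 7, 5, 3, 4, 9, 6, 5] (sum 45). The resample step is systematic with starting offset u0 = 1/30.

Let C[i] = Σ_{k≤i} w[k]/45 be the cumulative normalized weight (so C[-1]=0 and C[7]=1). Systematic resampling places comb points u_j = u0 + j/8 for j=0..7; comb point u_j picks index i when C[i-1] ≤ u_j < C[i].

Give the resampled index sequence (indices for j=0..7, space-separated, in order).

0 1 1 3 4 5 6 7

C = [2/15, 13/45, 2/5, 7/15, 5/9, 34/45, 8/9, 1]
j=0: u_0=1/30 ∈ [0, 2/15) → index 0
j=1: u_1=19/120 ∈ [2/15, 13/45) → index 1
j=2: u_2=17/60 ∈ [2/15, 13/45) → index 1
j=3: u_3=49/120 ∈ [2/5, 7/15) → index 3
j=4: u_4=8/15 ∈ [7/15, 5/9) → index 4
j=5: u_5=79/120 ∈ [5/9, 34/45) → index 5
j=6: u_6=47/60 ∈ [34/45, 8/9) → index 6
j=7: u_7=109/120 ∈ [8/9, 1) → index 7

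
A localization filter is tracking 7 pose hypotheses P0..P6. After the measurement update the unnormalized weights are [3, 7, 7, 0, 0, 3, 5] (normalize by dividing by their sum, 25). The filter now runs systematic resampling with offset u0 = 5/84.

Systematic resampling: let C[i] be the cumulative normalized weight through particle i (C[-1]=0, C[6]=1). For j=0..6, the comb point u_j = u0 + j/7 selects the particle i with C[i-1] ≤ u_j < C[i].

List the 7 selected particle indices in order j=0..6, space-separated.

C = [3/25, 2/5, 17/25, 17/25, 17/25, 4/5, 1]
j=0: u_0=5/84 ∈ [0, 3/25) → index 0
j=1: u_1=17/84 ∈ [3/25, 2/5) → index 1
j=2: u_2=29/84 ∈ [3/25, 2/5) → index 1
j=3: u_3=41/84 ∈ [2/5, 17/25) → index 2
j=4: u_4=53/84 ∈ [2/5, 17/25) → index 2
j=5: u_5=65/84 ∈ [17/25, 4/5) → index 5
j=6: u_6=11/12 ∈ [4/5, 1) → index 6

0 1 1 2 2 5 6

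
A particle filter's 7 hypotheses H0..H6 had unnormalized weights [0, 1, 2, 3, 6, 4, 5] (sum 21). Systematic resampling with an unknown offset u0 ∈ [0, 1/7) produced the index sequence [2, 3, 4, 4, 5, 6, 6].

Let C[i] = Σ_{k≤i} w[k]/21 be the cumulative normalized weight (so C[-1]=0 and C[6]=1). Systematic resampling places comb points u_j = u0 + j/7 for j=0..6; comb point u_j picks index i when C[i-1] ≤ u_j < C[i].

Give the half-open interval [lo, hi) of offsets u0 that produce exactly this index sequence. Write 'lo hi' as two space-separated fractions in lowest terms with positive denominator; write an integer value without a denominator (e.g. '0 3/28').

1/21 1/7

C = [0, 1/21, 1/7, 2/7, 4/7, 16/21, 1]
j=0 picked index 2: u0 ∈ [1/21, 1/7)
j=1 picked index 3: u0 ∈ [0, 1/7)
j=2 picked index 4: u0 ∈ [0, 2/7)
j=3 picked index 4: u0 ∈ [-1/7, 1/7)
j=4 picked index 5: u0 ∈ [0, 4/21)
j=5 picked index 6: u0 ∈ [1/21, 2/7)
j=6 picked index 6: u0 ∈ [-2/21, 1/7)
intersection: [1/21, 1/7)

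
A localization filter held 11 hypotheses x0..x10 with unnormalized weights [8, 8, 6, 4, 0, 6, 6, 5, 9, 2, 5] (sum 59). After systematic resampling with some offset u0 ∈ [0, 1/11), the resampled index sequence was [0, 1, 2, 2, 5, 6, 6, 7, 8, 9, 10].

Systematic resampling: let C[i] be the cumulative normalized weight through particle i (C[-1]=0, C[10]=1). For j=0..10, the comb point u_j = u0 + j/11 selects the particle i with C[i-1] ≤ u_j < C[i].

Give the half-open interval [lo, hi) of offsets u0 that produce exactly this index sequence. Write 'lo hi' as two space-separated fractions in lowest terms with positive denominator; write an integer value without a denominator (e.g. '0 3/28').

58/649 1/11

C = [8/59, 16/59, 22/59, 26/59, 26/59, 32/59, 38/59, 43/59, 52/59, 54/59, 1]
j=0 picked index 0: u0 ∈ [0, 8/59)
j=1 picked index 1: u0 ∈ [29/649, 117/649)
j=2 picked index 2: u0 ∈ [58/649, 124/649)
j=3 picked index 2: u0 ∈ [-1/649, 65/649)
j=4 picked index 5: u0 ∈ [50/649, 116/649)
j=5 picked index 6: u0 ∈ [57/649, 123/649)
j=6 picked index 6: u0 ∈ [-2/649, 64/649)
j=7 picked index 7: u0 ∈ [5/649, 60/649)
j=8 picked index 8: u0 ∈ [1/649, 100/649)
j=9 picked index 9: u0 ∈ [41/649, 63/649)
j=10 picked index 10: u0 ∈ [4/649, 1/11)
intersection: [58/649, 1/11)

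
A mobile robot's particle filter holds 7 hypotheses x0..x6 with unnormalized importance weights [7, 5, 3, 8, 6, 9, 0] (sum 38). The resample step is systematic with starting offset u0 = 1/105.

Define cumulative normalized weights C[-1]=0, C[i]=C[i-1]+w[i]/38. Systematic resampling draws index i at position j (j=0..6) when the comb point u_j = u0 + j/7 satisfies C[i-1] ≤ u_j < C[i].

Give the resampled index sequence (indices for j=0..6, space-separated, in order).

C = [7/38, 6/19, 15/38, 23/38, 29/38, 1, 1]
j=0: u_0=1/105 ∈ [0, 7/38) → index 0
j=1: u_1=16/105 ∈ [0, 7/38) → index 0
j=2: u_2=31/105 ∈ [7/38, 6/19) → index 1
j=3: u_3=46/105 ∈ [15/38, 23/38) → index 3
j=4: u_4=61/105 ∈ [15/38, 23/38) → index 3
j=5: u_5=76/105 ∈ [23/38, 29/38) → index 4
j=6: u_6=13/15 ∈ [29/38, 1) → index 5

0 0 1 3 3 4 5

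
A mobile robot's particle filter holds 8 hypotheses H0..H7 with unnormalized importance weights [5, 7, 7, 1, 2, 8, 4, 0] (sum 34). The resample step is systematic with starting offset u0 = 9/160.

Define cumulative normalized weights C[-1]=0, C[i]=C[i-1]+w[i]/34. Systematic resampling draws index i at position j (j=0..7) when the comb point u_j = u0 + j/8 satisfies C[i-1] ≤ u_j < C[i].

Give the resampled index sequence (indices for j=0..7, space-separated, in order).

C = [5/34, 6/17, 19/34, 10/17, 11/17, 15/17, 1, 1]
j=0: u_0=9/160 ∈ [0, 5/34) → index 0
j=1: u_1=29/160 ∈ [5/34, 6/17) → index 1
j=2: u_2=49/160 ∈ [5/34, 6/17) → index 1
j=3: u_3=69/160 ∈ [6/17, 19/34) → index 2
j=4: u_4=89/160 ∈ [6/17, 19/34) → index 2
j=5: u_5=109/160 ∈ [11/17, 15/17) → index 5
j=6: u_6=129/160 ∈ [11/17, 15/17) → index 5
j=7: u_7=149/160 ∈ [15/17, 1) → index 6

0 1 1 2 2 5 5 6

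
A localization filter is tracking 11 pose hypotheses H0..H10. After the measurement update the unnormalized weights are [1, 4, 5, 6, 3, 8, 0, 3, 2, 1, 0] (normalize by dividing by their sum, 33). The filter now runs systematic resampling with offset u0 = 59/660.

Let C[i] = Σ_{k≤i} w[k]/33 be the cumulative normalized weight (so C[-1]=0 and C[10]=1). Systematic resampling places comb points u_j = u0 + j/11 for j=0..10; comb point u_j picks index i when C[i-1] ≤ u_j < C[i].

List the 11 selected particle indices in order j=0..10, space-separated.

1 2 2 3 3 4 5 5 5 7 9

C = [1/33, 5/33, 10/33, 16/33, 19/33, 9/11, 9/11, 10/11, 32/33, 1, 1]
j=0: u_0=59/660 ∈ [1/33, 5/33) → index 1
j=1: u_1=119/660 ∈ [5/33, 10/33) → index 2
j=2: u_2=179/660 ∈ [5/33, 10/33) → index 2
j=3: u_3=239/660 ∈ [10/33, 16/33) → index 3
j=4: u_4=299/660 ∈ [10/33, 16/33) → index 3
j=5: u_5=359/660 ∈ [16/33, 19/33) → index 4
j=6: u_6=419/660 ∈ [19/33, 9/11) → index 5
j=7: u_7=479/660 ∈ [19/33, 9/11) → index 5
j=8: u_8=49/60 ∈ [19/33, 9/11) → index 5
j=9: u_9=599/660 ∈ [9/11, 10/11) → index 7
j=10: u_10=659/660 ∈ [32/33, 1) → index 9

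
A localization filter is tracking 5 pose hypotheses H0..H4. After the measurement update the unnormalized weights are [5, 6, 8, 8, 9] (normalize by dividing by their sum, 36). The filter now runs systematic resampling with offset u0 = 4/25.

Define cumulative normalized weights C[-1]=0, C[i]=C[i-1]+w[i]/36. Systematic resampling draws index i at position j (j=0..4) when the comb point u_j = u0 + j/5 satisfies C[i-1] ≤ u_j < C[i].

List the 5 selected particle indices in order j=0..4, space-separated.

1 2 3 4 4

C = [5/36, 11/36, 19/36, 3/4, 1]
j=0: u_0=4/25 ∈ [5/36, 11/36) → index 1
j=1: u_1=9/25 ∈ [11/36, 19/36) → index 2
j=2: u_2=14/25 ∈ [19/36, 3/4) → index 3
j=3: u_3=19/25 ∈ [3/4, 1) → index 4
j=4: u_4=24/25 ∈ [3/4, 1) → index 4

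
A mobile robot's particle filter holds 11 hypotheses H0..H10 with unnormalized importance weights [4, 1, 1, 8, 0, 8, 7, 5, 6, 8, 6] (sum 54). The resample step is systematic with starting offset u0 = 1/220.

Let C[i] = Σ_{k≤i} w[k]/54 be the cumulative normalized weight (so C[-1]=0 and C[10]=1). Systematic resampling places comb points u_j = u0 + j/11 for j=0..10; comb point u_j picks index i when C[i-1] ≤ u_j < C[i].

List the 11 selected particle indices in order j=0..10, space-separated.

0 2 3 5 5 6 7 8 8 9 10

C = [2/27, 5/54, 1/9, 7/27, 7/27, 11/27, 29/54, 17/27, 20/27, 8/9, 1]
j=0: u_0=1/220 ∈ [0, 2/27) → index 0
j=1: u_1=21/220 ∈ [5/54, 1/9) → index 2
j=2: u_2=41/220 ∈ [1/9, 7/27) → index 3
j=3: u_3=61/220 ∈ [7/27, 11/27) → index 5
j=4: u_4=81/220 ∈ [7/27, 11/27) → index 5
j=5: u_5=101/220 ∈ [11/27, 29/54) → index 6
j=6: u_6=11/20 ∈ [29/54, 17/27) → index 7
j=7: u_7=141/220 ∈ [17/27, 20/27) → index 8
j=8: u_8=161/220 ∈ [17/27, 20/27) → index 8
j=9: u_9=181/220 ∈ [20/27, 8/9) → index 9
j=10: u_10=201/220 ∈ [8/9, 1) → index 10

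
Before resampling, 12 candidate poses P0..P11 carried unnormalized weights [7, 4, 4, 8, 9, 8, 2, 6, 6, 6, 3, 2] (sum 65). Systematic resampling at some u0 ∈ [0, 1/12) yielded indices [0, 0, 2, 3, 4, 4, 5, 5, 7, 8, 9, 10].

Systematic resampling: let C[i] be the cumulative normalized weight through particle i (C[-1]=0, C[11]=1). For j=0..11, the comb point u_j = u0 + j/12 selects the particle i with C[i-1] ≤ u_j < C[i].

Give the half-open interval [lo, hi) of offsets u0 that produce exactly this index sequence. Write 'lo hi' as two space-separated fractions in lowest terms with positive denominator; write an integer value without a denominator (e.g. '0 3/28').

C = [7/65, 11/65, 3/13, 23/65, 32/65, 8/13, 42/65, 48/65, 54/65, 12/13, 63/65, 1]
j=0 picked index 0: u0 ∈ [0, 7/65)
j=1 picked index 0: u0 ∈ [-1/12, 19/780)
j=2 picked index 2: u0 ∈ [1/390, 5/78)
j=3 picked index 3: u0 ∈ [-1/52, 27/260)
j=4 picked index 4: u0 ∈ [4/195, 31/195)
j=5 picked index 4: u0 ∈ [-49/780, 59/780)
j=6 picked index 5: u0 ∈ [-1/130, 3/26)
j=7 picked index 5: u0 ∈ [-71/780, 5/156)
j=8 picked index 7: u0 ∈ [-4/195, 14/195)
j=9 picked index 8: u0 ∈ [-3/260, 21/260)
j=10 picked index 9: u0 ∈ [-1/390, 7/78)
j=11 picked index 10: u0 ∈ [1/156, 41/780)
intersection: [4/195, 19/780)

4/195 19/780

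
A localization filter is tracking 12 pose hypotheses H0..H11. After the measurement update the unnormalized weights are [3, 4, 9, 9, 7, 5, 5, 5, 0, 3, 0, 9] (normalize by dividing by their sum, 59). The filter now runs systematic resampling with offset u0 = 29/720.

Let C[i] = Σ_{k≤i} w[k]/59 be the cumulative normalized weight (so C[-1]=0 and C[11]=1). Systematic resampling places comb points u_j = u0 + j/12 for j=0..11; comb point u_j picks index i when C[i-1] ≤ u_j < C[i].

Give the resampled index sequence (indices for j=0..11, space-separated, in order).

C = [3/59, 7/59, 16/59, 25/59, 32/59, 37/59, 42/59, 47/59, 47/59, 50/59, 50/59, 1]
j=0: u_0=29/720 ∈ [0, 3/59) → index 0
j=1: u_1=89/720 ∈ [7/59, 16/59) → index 2
j=2: u_2=149/720 ∈ [7/59, 16/59) → index 2
j=3: u_3=209/720 ∈ [16/59, 25/59) → index 3
j=4: u_4=269/720 ∈ [16/59, 25/59) → index 3
j=5: u_5=329/720 ∈ [25/59, 32/59) → index 4
j=6: u_6=389/720 ∈ [25/59, 32/59) → index 4
j=7: u_7=449/720 ∈ [32/59, 37/59) → index 5
j=8: u_8=509/720 ∈ [37/59, 42/59) → index 6
j=9: u_9=569/720 ∈ [42/59, 47/59) → index 7
j=10: u_10=629/720 ∈ [50/59, 1) → index 11
j=11: u_11=689/720 ∈ [50/59, 1) → index 11

0 2 2 3 3 4 4 5 6 7 11 11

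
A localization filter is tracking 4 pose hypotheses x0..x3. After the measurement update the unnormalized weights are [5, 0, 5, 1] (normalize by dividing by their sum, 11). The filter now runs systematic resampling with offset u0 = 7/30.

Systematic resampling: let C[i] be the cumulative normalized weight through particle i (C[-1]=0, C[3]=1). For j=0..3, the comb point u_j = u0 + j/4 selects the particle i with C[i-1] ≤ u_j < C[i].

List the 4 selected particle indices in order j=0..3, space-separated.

0 2 2 3

C = [5/11, 5/11, 10/11, 1]
j=0: u_0=7/30 ∈ [0, 5/11) → index 0
j=1: u_1=29/60 ∈ [5/11, 10/11) → index 2
j=2: u_2=11/15 ∈ [5/11, 10/11) → index 2
j=3: u_3=59/60 ∈ [10/11, 1) → index 3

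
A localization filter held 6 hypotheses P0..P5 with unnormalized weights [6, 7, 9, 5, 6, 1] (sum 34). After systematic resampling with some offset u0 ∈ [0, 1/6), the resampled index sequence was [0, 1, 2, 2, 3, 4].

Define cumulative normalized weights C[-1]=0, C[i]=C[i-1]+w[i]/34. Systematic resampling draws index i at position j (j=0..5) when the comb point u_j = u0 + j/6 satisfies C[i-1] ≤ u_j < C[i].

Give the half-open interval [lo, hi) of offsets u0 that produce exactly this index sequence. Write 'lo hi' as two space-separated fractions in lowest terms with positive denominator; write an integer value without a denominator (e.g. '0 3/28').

5/102 13/102

C = [3/17, 13/34, 11/17, 27/34, 33/34, 1]
j=0 picked index 0: u0 ∈ [0, 3/17)
j=1 picked index 1: u0 ∈ [1/102, 11/51)
j=2 picked index 2: u0 ∈ [5/102, 16/51)
j=3 picked index 2: u0 ∈ [-2/17, 5/34)
j=4 picked index 3: u0 ∈ [-1/51, 13/102)
j=5 picked index 4: u0 ∈ [-2/51, 7/51)
intersection: [5/102, 13/102)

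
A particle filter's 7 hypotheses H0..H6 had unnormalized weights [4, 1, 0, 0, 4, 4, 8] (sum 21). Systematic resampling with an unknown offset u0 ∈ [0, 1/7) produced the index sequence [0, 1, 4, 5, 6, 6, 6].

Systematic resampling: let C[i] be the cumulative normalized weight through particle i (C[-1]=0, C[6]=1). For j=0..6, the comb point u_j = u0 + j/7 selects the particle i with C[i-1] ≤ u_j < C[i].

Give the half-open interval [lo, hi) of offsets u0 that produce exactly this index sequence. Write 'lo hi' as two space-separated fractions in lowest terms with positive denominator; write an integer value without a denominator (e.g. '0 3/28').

C = [4/21, 5/21, 5/21, 5/21, 3/7, 13/21, 1]
j=0 picked index 0: u0 ∈ [0, 4/21)
j=1 picked index 1: u0 ∈ [1/21, 2/21)
j=2 picked index 4: u0 ∈ [-1/21, 1/7)
j=3 picked index 5: u0 ∈ [0, 4/21)
j=4 picked index 6: u0 ∈ [1/21, 3/7)
j=5 picked index 6: u0 ∈ [-2/21, 2/7)
j=6 picked index 6: u0 ∈ [-5/21, 1/7)
intersection: [1/21, 2/21)

1/21 2/21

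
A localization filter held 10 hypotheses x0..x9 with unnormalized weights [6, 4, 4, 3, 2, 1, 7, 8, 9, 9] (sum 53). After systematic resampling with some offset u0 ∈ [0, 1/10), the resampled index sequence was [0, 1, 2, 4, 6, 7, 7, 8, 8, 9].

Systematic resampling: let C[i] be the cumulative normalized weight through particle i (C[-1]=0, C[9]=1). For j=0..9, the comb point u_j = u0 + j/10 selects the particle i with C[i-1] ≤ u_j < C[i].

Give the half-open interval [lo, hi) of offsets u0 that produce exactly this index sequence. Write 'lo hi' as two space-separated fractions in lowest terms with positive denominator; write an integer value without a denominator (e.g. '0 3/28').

C = [6/53, 10/53, 14/53, 17/53, 19/53, 20/53, 27/53, 35/53, 44/53, 1]
j=0 picked index 0: u0 ∈ [0, 6/53)
j=1 picked index 1: u0 ∈ [7/530, 47/530)
j=2 picked index 2: u0 ∈ [-3/265, 17/265)
j=3 picked index 4: u0 ∈ [11/530, 31/530)
j=4 picked index 6: u0 ∈ [-6/265, 29/265)
j=5 picked index 7: u0 ∈ [1/106, 17/106)
j=6 picked index 7: u0 ∈ [-24/265, 16/265)
j=7 picked index 8: u0 ∈ [-21/530, 69/530)
j=8 picked index 8: u0 ∈ [-37/265, 8/265)
j=9 picked index 9: u0 ∈ [-37/530, 1/10)
intersection: [11/530, 8/265)

11/530 8/265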